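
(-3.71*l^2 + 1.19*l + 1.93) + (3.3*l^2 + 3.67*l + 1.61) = -0.41*l^2 + 4.86*l + 3.54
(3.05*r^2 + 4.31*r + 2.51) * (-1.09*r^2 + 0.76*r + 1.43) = -3.3245*r^4 - 2.3799*r^3 + 4.9012*r^2 + 8.0709*r + 3.5893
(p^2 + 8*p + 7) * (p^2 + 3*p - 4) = p^4 + 11*p^3 + 27*p^2 - 11*p - 28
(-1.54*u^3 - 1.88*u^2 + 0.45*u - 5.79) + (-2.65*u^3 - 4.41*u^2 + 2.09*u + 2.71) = -4.19*u^3 - 6.29*u^2 + 2.54*u - 3.08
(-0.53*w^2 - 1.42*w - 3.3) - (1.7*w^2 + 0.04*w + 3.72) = -2.23*w^2 - 1.46*w - 7.02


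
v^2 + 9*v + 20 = (v + 4)*(v + 5)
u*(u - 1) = u^2 - u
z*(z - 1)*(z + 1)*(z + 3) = z^4 + 3*z^3 - z^2 - 3*z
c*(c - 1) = c^2 - c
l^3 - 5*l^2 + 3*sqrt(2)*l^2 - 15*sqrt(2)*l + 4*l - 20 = (l - 5)*(l + sqrt(2))*(l + 2*sqrt(2))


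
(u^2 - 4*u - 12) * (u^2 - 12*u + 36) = u^4 - 16*u^3 + 72*u^2 - 432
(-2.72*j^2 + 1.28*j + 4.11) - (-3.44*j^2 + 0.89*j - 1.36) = 0.72*j^2 + 0.39*j + 5.47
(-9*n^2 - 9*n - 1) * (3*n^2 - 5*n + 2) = -27*n^4 + 18*n^3 + 24*n^2 - 13*n - 2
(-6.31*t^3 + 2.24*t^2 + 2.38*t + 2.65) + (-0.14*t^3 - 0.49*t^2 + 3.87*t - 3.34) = -6.45*t^3 + 1.75*t^2 + 6.25*t - 0.69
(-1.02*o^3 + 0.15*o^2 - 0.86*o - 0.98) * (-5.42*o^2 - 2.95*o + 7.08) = 5.5284*o^5 + 2.196*o^4 - 3.0029*o^3 + 8.9106*o^2 - 3.1978*o - 6.9384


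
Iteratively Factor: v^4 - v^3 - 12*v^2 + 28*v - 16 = (v - 1)*(v^3 - 12*v + 16) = (v - 2)*(v - 1)*(v^2 + 2*v - 8) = (v - 2)^2*(v - 1)*(v + 4)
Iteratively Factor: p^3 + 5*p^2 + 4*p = (p + 4)*(p^2 + p) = p*(p + 4)*(p + 1)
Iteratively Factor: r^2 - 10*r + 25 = (r - 5)*(r - 5)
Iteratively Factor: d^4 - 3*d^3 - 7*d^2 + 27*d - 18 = (d - 1)*(d^3 - 2*d^2 - 9*d + 18) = (d - 1)*(d + 3)*(d^2 - 5*d + 6) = (d - 3)*(d - 1)*(d + 3)*(d - 2)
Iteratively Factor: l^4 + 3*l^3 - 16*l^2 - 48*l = (l)*(l^3 + 3*l^2 - 16*l - 48) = l*(l + 4)*(l^2 - l - 12) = l*(l - 4)*(l + 4)*(l + 3)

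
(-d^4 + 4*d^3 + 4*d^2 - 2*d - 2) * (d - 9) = -d^5 + 13*d^4 - 32*d^3 - 38*d^2 + 16*d + 18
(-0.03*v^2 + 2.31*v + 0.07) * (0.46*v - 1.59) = -0.0138*v^3 + 1.1103*v^2 - 3.6407*v - 0.1113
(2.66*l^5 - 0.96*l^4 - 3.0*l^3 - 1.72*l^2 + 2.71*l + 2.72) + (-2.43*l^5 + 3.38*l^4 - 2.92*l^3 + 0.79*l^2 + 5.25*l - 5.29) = 0.23*l^5 + 2.42*l^4 - 5.92*l^3 - 0.93*l^2 + 7.96*l - 2.57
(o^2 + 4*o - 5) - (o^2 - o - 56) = 5*o + 51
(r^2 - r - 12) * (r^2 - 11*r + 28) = r^4 - 12*r^3 + 27*r^2 + 104*r - 336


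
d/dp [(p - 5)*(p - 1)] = 2*p - 6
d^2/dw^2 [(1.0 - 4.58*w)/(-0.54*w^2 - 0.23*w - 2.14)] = ((1.08*w + 0.23)*(2.16*w + 0.46)*(4.58*w - 1.0) - (14.8392*w + 1.0268)*(0.54*w^2 + 0.23*w + 2.14))/(0.54*w^2 + 0.23*w + 2.14)^3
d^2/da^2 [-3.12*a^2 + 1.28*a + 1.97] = -6.24000000000000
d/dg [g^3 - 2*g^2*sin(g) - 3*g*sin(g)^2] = -2*g^2*cos(g) + 3*g^2 - 4*g*sin(g) - 3*g*sin(2*g) - 3*sin(g)^2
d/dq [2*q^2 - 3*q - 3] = 4*q - 3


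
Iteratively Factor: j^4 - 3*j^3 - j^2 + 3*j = (j)*(j^3 - 3*j^2 - j + 3) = j*(j + 1)*(j^2 - 4*j + 3) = j*(j - 3)*(j + 1)*(j - 1)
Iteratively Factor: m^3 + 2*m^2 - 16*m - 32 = (m - 4)*(m^2 + 6*m + 8) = (m - 4)*(m + 2)*(m + 4)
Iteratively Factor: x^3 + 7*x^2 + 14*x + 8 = (x + 2)*(x^2 + 5*x + 4) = (x + 2)*(x + 4)*(x + 1)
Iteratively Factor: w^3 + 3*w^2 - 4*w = (w + 4)*(w^2 - w) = w*(w + 4)*(w - 1)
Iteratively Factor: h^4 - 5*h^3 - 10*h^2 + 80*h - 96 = (h - 3)*(h^3 - 2*h^2 - 16*h + 32) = (h - 3)*(h + 4)*(h^2 - 6*h + 8) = (h - 3)*(h - 2)*(h + 4)*(h - 4)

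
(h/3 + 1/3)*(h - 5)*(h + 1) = h^3/3 - h^2 - 3*h - 5/3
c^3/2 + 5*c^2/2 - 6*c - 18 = (c/2 + 1)*(c - 3)*(c + 6)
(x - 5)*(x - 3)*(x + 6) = x^3 - 2*x^2 - 33*x + 90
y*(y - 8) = y^2 - 8*y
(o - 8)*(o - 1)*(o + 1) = o^3 - 8*o^2 - o + 8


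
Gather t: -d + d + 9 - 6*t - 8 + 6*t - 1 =0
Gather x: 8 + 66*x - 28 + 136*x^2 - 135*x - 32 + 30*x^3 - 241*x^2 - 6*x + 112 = 30*x^3 - 105*x^2 - 75*x + 60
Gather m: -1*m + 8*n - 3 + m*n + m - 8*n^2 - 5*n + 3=m*n - 8*n^2 + 3*n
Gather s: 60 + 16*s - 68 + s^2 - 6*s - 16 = s^2 + 10*s - 24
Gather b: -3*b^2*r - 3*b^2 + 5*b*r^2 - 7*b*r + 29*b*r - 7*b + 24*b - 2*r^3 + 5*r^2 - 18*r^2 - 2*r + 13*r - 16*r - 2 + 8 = b^2*(-3*r - 3) + b*(5*r^2 + 22*r + 17) - 2*r^3 - 13*r^2 - 5*r + 6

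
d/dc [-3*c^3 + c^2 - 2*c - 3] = -9*c^2 + 2*c - 2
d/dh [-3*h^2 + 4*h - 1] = 4 - 6*h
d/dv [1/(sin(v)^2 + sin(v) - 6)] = -(2*sin(v) + 1)*cos(v)/(sin(v)^2 + sin(v) - 6)^2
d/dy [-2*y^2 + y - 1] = 1 - 4*y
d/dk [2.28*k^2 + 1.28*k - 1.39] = 4.56*k + 1.28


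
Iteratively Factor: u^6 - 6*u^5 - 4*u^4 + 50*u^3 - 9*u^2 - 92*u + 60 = (u + 2)*(u^5 - 8*u^4 + 12*u^3 + 26*u^2 - 61*u + 30) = (u + 2)^2*(u^4 - 10*u^3 + 32*u^2 - 38*u + 15) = (u - 3)*(u + 2)^2*(u^3 - 7*u^2 + 11*u - 5) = (u - 5)*(u - 3)*(u + 2)^2*(u^2 - 2*u + 1) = (u - 5)*(u - 3)*(u - 1)*(u + 2)^2*(u - 1)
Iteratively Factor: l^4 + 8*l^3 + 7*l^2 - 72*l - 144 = (l + 4)*(l^3 + 4*l^2 - 9*l - 36) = (l + 4)^2*(l^2 - 9) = (l + 3)*(l + 4)^2*(l - 3)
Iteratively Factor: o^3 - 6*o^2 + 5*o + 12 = (o - 4)*(o^2 - 2*o - 3) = (o - 4)*(o - 3)*(o + 1)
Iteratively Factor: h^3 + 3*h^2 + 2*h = (h)*(h^2 + 3*h + 2) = h*(h + 2)*(h + 1)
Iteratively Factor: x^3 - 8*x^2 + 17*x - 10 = (x - 2)*(x^2 - 6*x + 5) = (x - 2)*(x - 1)*(x - 5)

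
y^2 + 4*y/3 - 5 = (y - 5/3)*(y + 3)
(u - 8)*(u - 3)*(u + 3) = u^3 - 8*u^2 - 9*u + 72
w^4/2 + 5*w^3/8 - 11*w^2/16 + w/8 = w*(w/2 + 1)*(w - 1/2)*(w - 1/4)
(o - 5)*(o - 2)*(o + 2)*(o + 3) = o^4 - 2*o^3 - 19*o^2 + 8*o + 60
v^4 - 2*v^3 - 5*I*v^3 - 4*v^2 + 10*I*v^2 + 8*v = v*(v - 2)*(v - 4*I)*(v - I)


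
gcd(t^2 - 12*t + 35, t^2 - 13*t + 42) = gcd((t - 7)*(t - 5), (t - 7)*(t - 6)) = t - 7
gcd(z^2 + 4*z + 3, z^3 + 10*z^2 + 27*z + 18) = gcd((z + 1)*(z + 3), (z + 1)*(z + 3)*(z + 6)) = z^2 + 4*z + 3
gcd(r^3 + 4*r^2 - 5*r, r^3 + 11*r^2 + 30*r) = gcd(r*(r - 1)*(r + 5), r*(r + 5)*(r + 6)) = r^2 + 5*r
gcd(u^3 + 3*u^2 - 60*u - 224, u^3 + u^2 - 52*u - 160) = u^2 - 4*u - 32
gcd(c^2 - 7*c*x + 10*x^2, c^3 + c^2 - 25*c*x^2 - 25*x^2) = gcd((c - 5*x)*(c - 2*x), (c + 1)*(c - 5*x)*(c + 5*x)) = -c + 5*x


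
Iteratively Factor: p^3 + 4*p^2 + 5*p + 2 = (p + 1)*(p^2 + 3*p + 2) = (p + 1)*(p + 2)*(p + 1)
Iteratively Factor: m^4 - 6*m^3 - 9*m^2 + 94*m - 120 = (m - 3)*(m^3 - 3*m^2 - 18*m + 40) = (m - 3)*(m + 4)*(m^2 - 7*m + 10) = (m - 5)*(m - 3)*(m + 4)*(m - 2)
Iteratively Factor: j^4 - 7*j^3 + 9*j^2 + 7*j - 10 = (j + 1)*(j^3 - 8*j^2 + 17*j - 10) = (j - 5)*(j + 1)*(j^2 - 3*j + 2) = (j - 5)*(j - 1)*(j + 1)*(j - 2)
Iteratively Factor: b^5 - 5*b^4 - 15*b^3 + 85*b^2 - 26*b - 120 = (b - 3)*(b^4 - 2*b^3 - 21*b^2 + 22*b + 40) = (b - 3)*(b + 1)*(b^3 - 3*b^2 - 18*b + 40) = (b - 3)*(b - 2)*(b + 1)*(b^2 - b - 20) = (b - 5)*(b - 3)*(b - 2)*(b + 1)*(b + 4)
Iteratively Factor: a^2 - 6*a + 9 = (a - 3)*(a - 3)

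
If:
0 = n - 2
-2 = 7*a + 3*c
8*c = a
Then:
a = -16/59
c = -2/59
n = 2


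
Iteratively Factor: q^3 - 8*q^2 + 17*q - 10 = (q - 1)*(q^2 - 7*q + 10) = (q - 5)*(q - 1)*(q - 2)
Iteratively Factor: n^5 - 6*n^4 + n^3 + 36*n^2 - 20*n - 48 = (n + 2)*(n^4 - 8*n^3 + 17*n^2 + 2*n - 24) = (n - 3)*(n + 2)*(n^3 - 5*n^2 + 2*n + 8) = (n - 3)*(n + 1)*(n + 2)*(n^2 - 6*n + 8) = (n - 4)*(n - 3)*(n + 1)*(n + 2)*(n - 2)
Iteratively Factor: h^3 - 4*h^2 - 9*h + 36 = (h - 3)*(h^2 - h - 12) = (h - 4)*(h - 3)*(h + 3)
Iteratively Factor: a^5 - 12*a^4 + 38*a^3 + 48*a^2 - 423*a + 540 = (a - 3)*(a^4 - 9*a^3 + 11*a^2 + 81*a - 180) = (a - 4)*(a - 3)*(a^3 - 5*a^2 - 9*a + 45) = (a - 5)*(a - 4)*(a - 3)*(a^2 - 9) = (a - 5)*(a - 4)*(a - 3)*(a + 3)*(a - 3)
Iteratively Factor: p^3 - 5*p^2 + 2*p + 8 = (p - 4)*(p^2 - p - 2) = (p - 4)*(p + 1)*(p - 2)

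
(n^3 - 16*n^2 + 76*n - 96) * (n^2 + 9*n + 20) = n^5 - 7*n^4 - 48*n^3 + 268*n^2 + 656*n - 1920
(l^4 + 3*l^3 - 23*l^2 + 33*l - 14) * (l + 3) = l^5 + 6*l^4 - 14*l^3 - 36*l^2 + 85*l - 42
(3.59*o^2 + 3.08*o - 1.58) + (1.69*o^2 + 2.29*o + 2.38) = 5.28*o^2 + 5.37*o + 0.8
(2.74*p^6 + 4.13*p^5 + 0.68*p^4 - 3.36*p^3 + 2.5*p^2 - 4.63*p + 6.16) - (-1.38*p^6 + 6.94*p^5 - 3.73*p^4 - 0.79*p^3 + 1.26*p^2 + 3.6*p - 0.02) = 4.12*p^6 - 2.81*p^5 + 4.41*p^4 - 2.57*p^3 + 1.24*p^2 - 8.23*p + 6.18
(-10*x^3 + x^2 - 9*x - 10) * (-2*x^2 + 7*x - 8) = 20*x^5 - 72*x^4 + 105*x^3 - 51*x^2 + 2*x + 80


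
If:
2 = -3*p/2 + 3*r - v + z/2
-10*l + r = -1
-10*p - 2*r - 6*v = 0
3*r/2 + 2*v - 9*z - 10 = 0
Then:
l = 47/270 - z/675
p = -73*z/27 - 76/27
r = 20/27 - 2*z/135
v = 203*z/45 + 40/9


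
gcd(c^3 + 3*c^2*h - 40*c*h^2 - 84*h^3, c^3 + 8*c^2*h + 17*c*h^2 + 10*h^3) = c + 2*h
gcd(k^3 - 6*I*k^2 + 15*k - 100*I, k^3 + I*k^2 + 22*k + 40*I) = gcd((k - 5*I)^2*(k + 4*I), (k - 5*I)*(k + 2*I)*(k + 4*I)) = k^2 - I*k + 20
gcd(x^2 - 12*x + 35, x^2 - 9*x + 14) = x - 7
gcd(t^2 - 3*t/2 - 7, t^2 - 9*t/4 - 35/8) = t - 7/2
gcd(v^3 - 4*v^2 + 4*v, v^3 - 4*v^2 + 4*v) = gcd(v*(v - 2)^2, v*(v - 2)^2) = v^3 - 4*v^2 + 4*v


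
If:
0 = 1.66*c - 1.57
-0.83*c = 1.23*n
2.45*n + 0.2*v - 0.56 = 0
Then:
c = 0.95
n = -0.64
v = 10.62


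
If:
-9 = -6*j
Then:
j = 3/2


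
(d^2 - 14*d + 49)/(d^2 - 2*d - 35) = (d - 7)/(d + 5)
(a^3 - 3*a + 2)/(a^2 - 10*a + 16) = (a^3 - 3*a + 2)/(a^2 - 10*a + 16)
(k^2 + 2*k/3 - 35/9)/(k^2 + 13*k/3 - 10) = (k + 7/3)/(k + 6)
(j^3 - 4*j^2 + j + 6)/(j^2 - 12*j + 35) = (j^3 - 4*j^2 + j + 6)/(j^2 - 12*j + 35)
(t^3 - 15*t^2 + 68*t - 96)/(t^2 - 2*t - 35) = (-t^3 + 15*t^2 - 68*t + 96)/(-t^2 + 2*t + 35)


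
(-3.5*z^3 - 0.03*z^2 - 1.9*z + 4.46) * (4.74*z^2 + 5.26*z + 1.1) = -16.59*z^5 - 18.5522*z^4 - 13.0138*z^3 + 11.1134*z^2 + 21.3696*z + 4.906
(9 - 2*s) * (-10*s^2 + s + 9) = 20*s^3 - 92*s^2 - 9*s + 81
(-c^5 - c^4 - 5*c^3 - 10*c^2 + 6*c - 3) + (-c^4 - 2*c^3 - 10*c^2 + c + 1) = -c^5 - 2*c^4 - 7*c^3 - 20*c^2 + 7*c - 2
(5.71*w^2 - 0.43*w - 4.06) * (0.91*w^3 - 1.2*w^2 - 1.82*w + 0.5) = 5.1961*w^5 - 7.2433*w^4 - 13.5708*w^3 + 8.5096*w^2 + 7.1742*w - 2.03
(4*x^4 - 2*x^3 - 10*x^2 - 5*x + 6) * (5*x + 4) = 20*x^5 + 6*x^4 - 58*x^3 - 65*x^2 + 10*x + 24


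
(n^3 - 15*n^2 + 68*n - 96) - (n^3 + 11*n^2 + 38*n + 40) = -26*n^2 + 30*n - 136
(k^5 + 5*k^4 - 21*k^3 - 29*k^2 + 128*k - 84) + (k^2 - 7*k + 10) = k^5 + 5*k^4 - 21*k^3 - 28*k^2 + 121*k - 74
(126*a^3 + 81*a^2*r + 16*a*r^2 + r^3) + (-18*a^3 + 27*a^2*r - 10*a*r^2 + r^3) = 108*a^3 + 108*a^2*r + 6*a*r^2 + 2*r^3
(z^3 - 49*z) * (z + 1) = z^4 + z^3 - 49*z^2 - 49*z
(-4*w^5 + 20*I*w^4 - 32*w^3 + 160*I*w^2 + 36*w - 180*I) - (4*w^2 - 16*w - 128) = -4*w^5 + 20*I*w^4 - 32*w^3 - 4*w^2 + 160*I*w^2 + 52*w + 128 - 180*I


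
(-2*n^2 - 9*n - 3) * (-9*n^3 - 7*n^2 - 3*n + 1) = 18*n^5 + 95*n^4 + 96*n^3 + 46*n^2 - 3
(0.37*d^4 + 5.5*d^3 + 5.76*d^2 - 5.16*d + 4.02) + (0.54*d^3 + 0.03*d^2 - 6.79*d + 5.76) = 0.37*d^4 + 6.04*d^3 + 5.79*d^2 - 11.95*d + 9.78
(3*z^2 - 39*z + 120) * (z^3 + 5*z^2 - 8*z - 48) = 3*z^5 - 24*z^4 - 99*z^3 + 768*z^2 + 912*z - 5760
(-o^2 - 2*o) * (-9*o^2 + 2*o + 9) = 9*o^4 + 16*o^3 - 13*o^2 - 18*o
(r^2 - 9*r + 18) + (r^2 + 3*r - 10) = 2*r^2 - 6*r + 8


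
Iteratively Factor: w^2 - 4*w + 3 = (w - 3)*(w - 1)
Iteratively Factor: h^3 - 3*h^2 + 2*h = (h)*(h^2 - 3*h + 2) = h*(h - 1)*(h - 2)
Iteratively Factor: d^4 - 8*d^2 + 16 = (d + 2)*(d^3 - 2*d^2 - 4*d + 8) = (d + 2)^2*(d^2 - 4*d + 4) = (d - 2)*(d + 2)^2*(d - 2)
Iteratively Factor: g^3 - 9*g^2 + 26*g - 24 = (g - 2)*(g^2 - 7*g + 12) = (g - 3)*(g - 2)*(g - 4)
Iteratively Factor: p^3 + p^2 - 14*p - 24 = (p + 2)*(p^2 - p - 12) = (p + 2)*(p + 3)*(p - 4)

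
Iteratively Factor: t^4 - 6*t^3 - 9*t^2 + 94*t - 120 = (t - 2)*(t^3 - 4*t^2 - 17*t + 60) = (t - 3)*(t - 2)*(t^2 - t - 20) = (t - 5)*(t - 3)*(t - 2)*(t + 4)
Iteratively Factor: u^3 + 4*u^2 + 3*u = (u + 3)*(u^2 + u) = u*(u + 3)*(u + 1)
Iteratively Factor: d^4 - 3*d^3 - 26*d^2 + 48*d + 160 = (d + 4)*(d^3 - 7*d^2 + 2*d + 40) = (d - 5)*(d + 4)*(d^2 - 2*d - 8) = (d - 5)*(d - 4)*(d + 4)*(d + 2)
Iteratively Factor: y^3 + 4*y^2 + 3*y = (y + 1)*(y^2 + 3*y) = (y + 1)*(y + 3)*(y)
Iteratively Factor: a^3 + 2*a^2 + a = (a + 1)*(a^2 + a) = (a + 1)^2*(a)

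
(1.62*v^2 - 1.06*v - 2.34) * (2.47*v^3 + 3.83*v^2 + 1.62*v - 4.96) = 4.0014*v^5 + 3.5864*v^4 - 7.2152*v^3 - 18.7146*v^2 + 1.4668*v + 11.6064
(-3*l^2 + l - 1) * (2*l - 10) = -6*l^3 + 32*l^2 - 12*l + 10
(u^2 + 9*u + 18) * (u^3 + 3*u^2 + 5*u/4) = u^5 + 12*u^4 + 185*u^3/4 + 261*u^2/4 + 45*u/2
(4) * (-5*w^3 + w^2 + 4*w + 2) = -20*w^3 + 4*w^2 + 16*w + 8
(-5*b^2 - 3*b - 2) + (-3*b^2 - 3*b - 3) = -8*b^2 - 6*b - 5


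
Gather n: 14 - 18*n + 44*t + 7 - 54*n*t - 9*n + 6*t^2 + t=n*(-54*t - 27) + 6*t^2 + 45*t + 21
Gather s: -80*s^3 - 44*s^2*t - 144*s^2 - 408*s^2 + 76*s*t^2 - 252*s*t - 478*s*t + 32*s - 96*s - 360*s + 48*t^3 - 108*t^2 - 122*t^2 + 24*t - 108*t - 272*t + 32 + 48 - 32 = -80*s^3 + s^2*(-44*t - 552) + s*(76*t^2 - 730*t - 424) + 48*t^3 - 230*t^2 - 356*t + 48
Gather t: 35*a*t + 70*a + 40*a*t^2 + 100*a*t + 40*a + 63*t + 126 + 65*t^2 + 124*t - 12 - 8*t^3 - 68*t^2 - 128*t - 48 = 110*a - 8*t^3 + t^2*(40*a - 3) + t*(135*a + 59) + 66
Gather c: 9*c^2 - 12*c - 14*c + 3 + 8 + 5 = 9*c^2 - 26*c + 16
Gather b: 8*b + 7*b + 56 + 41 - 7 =15*b + 90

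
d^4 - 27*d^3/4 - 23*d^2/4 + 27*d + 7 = (d - 7)*(d - 2)*(d + 1/4)*(d + 2)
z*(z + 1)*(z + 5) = z^3 + 6*z^2 + 5*z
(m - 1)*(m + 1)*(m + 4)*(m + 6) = m^4 + 10*m^3 + 23*m^2 - 10*m - 24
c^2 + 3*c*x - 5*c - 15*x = (c - 5)*(c + 3*x)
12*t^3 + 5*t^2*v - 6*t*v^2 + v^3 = (-4*t + v)*(-3*t + v)*(t + v)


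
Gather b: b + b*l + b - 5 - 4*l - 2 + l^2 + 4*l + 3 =b*(l + 2) + l^2 - 4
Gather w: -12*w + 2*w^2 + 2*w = 2*w^2 - 10*w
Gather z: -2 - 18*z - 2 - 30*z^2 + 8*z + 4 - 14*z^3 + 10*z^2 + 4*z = -14*z^3 - 20*z^2 - 6*z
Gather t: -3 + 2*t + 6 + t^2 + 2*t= t^2 + 4*t + 3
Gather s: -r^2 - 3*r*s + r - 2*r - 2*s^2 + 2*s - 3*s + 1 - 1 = -r^2 - r - 2*s^2 + s*(-3*r - 1)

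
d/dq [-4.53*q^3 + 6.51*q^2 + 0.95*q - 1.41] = -13.59*q^2 + 13.02*q + 0.95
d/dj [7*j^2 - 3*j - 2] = 14*j - 3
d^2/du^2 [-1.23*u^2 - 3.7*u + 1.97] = -2.46000000000000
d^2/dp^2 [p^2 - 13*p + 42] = 2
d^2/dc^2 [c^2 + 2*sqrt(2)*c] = 2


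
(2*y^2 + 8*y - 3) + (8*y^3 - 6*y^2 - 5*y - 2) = 8*y^3 - 4*y^2 + 3*y - 5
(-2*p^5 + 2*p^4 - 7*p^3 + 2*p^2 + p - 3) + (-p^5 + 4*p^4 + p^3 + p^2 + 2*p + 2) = -3*p^5 + 6*p^4 - 6*p^3 + 3*p^2 + 3*p - 1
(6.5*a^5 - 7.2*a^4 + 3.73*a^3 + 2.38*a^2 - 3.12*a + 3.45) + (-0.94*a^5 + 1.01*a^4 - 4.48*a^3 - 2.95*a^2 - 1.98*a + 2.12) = 5.56*a^5 - 6.19*a^4 - 0.75*a^3 - 0.57*a^2 - 5.1*a + 5.57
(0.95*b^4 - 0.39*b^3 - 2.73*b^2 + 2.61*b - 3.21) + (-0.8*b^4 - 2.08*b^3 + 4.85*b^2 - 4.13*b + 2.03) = 0.15*b^4 - 2.47*b^3 + 2.12*b^2 - 1.52*b - 1.18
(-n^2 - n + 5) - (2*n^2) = -3*n^2 - n + 5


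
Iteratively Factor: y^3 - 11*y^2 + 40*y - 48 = (y - 4)*(y^2 - 7*y + 12) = (y - 4)^2*(y - 3)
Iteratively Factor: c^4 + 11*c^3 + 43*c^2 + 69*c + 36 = (c + 4)*(c^3 + 7*c^2 + 15*c + 9) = (c + 1)*(c + 4)*(c^2 + 6*c + 9) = (c + 1)*(c + 3)*(c + 4)*(c + 3)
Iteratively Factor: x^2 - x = (x)*(x - 1)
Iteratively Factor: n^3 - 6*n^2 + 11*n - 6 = (n - 2)*(n^2 - 4*n + 3) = (n - 2)*(n - 1)*(n - 3)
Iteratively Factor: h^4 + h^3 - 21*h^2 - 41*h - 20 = (h + 1)*(h^3 - 21*h - 20) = (h - 5)*(h + 1)*(h^2 + 5*h + 4) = (h - 5)*(h + 1)*(h + 4)*(h + 1)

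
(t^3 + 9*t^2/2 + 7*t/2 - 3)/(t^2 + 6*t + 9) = (t^2 + 3*t/2 - 1)/(t + 3)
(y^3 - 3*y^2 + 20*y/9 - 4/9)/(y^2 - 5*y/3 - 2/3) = (9*y^2 - 9*y + 2)/(3*(3*y + 1))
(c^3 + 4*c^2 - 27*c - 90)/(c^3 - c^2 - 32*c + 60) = (c + 3)/(c - 2)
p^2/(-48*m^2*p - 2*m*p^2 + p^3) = p/(-48*m^2 - 2*m*p + p^2)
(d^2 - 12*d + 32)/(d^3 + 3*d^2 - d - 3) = (d^2 - 12*d + 32)/(d^3 + 3*d^2 - d - 3)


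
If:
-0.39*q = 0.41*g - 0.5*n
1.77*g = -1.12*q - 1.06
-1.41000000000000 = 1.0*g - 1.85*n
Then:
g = -1.57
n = -0.09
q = 1.54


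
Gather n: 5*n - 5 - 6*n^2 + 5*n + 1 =-6*n^2 + 10*n - 4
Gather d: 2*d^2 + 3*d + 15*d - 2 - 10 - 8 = 2*d^2 + 18*d - 20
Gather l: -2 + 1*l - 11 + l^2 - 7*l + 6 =l^2 - 6*l - 7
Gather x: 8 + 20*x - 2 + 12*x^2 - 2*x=12*x^2 + 18*x + 6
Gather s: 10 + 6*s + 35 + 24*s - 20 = 30*s + 25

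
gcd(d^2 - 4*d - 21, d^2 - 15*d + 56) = d - 7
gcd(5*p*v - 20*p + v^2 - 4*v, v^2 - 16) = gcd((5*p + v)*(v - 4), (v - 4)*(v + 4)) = v - 4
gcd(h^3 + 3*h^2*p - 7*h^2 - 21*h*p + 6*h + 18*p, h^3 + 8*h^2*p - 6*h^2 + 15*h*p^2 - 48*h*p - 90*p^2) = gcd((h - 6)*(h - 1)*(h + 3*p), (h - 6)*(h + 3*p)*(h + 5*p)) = h^2 + 3*h*p - 6*h - 18*p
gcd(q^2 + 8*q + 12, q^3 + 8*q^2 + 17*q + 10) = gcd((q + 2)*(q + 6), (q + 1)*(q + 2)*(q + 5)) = q + 2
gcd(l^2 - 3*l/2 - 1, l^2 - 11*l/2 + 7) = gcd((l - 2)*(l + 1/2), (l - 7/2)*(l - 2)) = l - 2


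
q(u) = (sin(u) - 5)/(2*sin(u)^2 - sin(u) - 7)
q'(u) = (-4*sin(u)*cos(u) + cos(u))*(sin(u) - 5)/(2*sin(u)^2 - sin(u) - 7)^2 + cos(u)/(2*sin(u)^2 - sin(u) - 7)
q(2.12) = 0.65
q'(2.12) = -0.05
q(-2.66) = 0.89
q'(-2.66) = 0.52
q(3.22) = 0.73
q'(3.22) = 0.28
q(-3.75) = 0.64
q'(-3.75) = 0.02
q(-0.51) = 0.91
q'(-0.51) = -0.53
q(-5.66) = 0.64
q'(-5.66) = -0.02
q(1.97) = 0.66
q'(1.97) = -0.05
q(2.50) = 0.64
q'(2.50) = 0.01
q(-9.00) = 0.87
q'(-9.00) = 0.48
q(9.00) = 0.65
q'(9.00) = 0.07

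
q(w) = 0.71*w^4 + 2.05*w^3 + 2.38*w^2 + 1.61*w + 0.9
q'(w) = 2.84*w^3 + 6.15*w^2 + 4.76*w + 1.61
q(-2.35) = 5.31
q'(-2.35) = -12.47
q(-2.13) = 3.07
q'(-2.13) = -8.07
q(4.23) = 432.76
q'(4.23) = 346.74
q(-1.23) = 0.33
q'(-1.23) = -0.23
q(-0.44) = 0.50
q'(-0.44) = 0.46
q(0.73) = 4.34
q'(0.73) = 9.47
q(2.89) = 124.44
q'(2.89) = 135.28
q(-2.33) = 5.06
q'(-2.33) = -12.02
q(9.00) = 6360.93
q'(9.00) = 2612.96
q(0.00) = 0.90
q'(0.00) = 1.61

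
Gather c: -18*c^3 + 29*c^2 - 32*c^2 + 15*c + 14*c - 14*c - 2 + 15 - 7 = -18*c^3 - 3*c^2 + 15*c + 6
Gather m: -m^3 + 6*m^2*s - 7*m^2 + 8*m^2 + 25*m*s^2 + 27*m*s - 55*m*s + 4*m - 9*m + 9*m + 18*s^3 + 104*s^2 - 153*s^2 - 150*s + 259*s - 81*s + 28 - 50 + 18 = -m^3 + m^2*(6*s + 1) + m*(25*s^2 - 28*s + 4) + 18*s^3 - 49*s^2 + 28*s - 4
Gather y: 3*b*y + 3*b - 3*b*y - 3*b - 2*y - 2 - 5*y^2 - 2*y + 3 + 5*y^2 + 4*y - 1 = 0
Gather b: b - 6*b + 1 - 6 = -5*b - 5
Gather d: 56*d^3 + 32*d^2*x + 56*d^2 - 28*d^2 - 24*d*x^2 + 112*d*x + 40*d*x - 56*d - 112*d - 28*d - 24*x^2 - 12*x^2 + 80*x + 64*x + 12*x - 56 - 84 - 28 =56*d^3 + d^2*(32*x + 28) + d*(-24*x^2 + 152*x - 196) - 36*x^2 + 156*x - 168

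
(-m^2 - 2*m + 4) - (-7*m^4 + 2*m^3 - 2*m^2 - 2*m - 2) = 7*m^4 - 2*m^3 + m^2 + 6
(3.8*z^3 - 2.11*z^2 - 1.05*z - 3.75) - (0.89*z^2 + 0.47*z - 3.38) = 3.8*z^3 - 3.0*z^2 - 1.52*z - 0.37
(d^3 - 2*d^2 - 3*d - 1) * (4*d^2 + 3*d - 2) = 4*d^5 - 5*d^4 - 20*d^3 - 9*d^2 + 3*d + 2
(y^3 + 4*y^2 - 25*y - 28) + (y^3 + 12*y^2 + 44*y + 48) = 2*y^3 + 16*y^2 + 19*y + 20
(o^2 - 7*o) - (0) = o^2 - 7*o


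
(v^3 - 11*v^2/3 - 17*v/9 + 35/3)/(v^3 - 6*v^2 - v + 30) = (9*v^2 - 6*v - 35)/(9*(v^2 - 3*v - 10))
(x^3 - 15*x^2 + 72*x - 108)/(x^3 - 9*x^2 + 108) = (x - 3)/(x + 3)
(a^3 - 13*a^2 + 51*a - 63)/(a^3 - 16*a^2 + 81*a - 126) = (a - 3)/(a - 6)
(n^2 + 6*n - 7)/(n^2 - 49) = (n - 1)/(n - 7)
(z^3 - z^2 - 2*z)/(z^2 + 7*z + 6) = z*(z - 2)/(z + 6)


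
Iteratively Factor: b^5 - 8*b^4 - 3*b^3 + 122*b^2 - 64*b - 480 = (b + 2)*(b^4 - 10*b^3 + 17*b^2 + 88*b - 240) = (b - 5)*(b + 2)*(b^3 - 5*b^2 - 8*b + 48) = (b - 5)*(b - 4)*(b + 2)*(b^2 - b - 12) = (b - 5)*(b - 4)*(b + 2)*(b + 3)*(b - 4)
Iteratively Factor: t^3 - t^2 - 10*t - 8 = (t + 2)*(t^2 - 3*t - 4) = (t - 4)*(t + 2)*(t + 1)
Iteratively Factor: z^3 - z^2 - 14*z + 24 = (z - 2)*(z^2 + z - 12) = (z - 3)*(z - 2)*(z + 4)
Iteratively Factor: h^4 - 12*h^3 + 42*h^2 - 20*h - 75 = (h - 5)*(h^3 - 7*h^2 + 7*h + 15) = (h - 5)*(h - 3)*(h^2 - 4*h - 5) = (h - 5)^2*(h - 3)*(h + 1)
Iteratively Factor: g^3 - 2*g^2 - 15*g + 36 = (g - 3)*(g^2 + g - 12) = (g - 3)^2*(g + 4)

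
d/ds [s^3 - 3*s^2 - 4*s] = 3*s^2 - 6*s - 4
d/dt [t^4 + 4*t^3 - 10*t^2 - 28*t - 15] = 4*t^3 + 12*t^2 - 20*t - 28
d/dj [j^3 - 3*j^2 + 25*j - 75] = 3*j^2 - 6*j + 25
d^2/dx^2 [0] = 0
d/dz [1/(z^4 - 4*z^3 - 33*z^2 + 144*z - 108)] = 2*(-2*z^3 + 6*z^2 + 33*z - 72)/(-z^4 + 4*z^3 + 33*z^2 - 144*z + 108)^2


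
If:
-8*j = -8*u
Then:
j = u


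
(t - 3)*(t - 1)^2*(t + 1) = t^4 - 4*t^3 + 2*t^2 + 4*t - 3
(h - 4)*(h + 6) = h^2 + 2*h - 24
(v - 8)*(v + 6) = v^2 - 2*v - 48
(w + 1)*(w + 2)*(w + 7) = w^3 + 10*w^2 + 23*w + 14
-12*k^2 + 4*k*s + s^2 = (-2*k + s)*(6*k + s)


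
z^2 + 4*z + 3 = (z + 1)*(z + 3)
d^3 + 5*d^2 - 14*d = d*(d - 2)*(d + 7)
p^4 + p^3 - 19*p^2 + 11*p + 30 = (p - 3)*(p - 2)*(p + 1)*(p + 5)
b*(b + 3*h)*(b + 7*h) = b^3 + 10*b^2*h + 21*b*h^2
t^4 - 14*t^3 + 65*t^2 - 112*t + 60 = (t - 6)*(t - 5)*(t - 2)*(t - 1)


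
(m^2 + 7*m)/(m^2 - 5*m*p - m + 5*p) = m*(m + 7)/(m^2 - 5*m*p - m + 5*p)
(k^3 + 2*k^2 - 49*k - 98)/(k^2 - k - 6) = (k^2 - 49)/(k - 3)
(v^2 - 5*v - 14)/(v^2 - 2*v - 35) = (v + 2)/(v + 5)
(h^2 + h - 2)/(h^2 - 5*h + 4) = (h + 2)/(h - 4)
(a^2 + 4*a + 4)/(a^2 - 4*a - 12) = (a + 2)/(a - 6)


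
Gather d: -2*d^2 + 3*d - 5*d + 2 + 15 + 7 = -2*d^2 - 2*d + 24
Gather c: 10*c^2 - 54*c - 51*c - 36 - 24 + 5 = 10*c^2 - 105*c - 55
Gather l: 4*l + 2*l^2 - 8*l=2*l^2 - 4*l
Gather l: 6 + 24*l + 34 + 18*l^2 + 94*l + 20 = 18*l^2 + 118*l + 60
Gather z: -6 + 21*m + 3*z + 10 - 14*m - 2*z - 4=7*m + z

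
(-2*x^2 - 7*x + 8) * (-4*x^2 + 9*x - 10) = 8*x^4 + 10*x^3 - 75*x^2 + 142*x - 80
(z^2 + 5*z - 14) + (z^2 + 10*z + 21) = 2*z^2 + 15*z + 7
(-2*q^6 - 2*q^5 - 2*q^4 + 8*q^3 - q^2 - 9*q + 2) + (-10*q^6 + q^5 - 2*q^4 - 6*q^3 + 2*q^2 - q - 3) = -12*q^6 - q^5 - 4*q^4 + 2*q^3 + q^2 - 10*q - 1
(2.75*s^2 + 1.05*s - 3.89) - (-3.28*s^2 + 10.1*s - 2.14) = 6.03*s^2 - 9.05*s - 1.75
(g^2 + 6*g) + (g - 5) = g^2 + 7*g - 5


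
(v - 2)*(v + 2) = v^2 - 4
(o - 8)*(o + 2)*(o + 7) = o^3 + o^2 - 58*o - 112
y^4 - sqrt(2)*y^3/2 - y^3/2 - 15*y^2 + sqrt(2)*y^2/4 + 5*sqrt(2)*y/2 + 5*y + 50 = (y - 5/2)*(y + 2)*(y - 5*sqrt(2)/2)*(y + 2*sqrt(2))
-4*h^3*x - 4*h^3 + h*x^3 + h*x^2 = (-2*h + x)*(2*h + x)*(h*x + h)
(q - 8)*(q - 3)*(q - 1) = q^3 - 12*q^2 + 35*q - 24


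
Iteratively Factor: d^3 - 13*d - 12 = (d - 4)*(d^2 + 4*d + 3) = (d - 4)*(d + 1)*(d + 3)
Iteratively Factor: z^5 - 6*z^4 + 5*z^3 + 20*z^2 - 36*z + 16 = (z - 1)*(z^4 - 5*z^3 + 20*z - 16) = (z - 4)*(z - 1)*(z^3 - z^2 - 4*z + 4) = (z - 4)*(z - 2)*(z - 1)*(z^2 + z - 2) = (z - 4)*(z - 2)*(z - 1)*(z + 2)*(z - 1)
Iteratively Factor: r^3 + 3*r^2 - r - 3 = (r - 1)*(r^2 + 4*r + 3) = (r - 1)*(r + 3)*(r + 1)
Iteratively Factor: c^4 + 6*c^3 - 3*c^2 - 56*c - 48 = (c - 3)*(c^3 + 9*c^2 + 24*c + 16) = (c - 3)*(c + 1)*(c^2 + 8*c + 16) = (c - 3)*(c + 1)*(c + 4)*(c + 4)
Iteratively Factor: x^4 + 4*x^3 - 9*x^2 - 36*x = (x - 3)*(x^3 + 7*x^2 + 12*x) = x*(x - 3)*(x^2 + 7*x + 12) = x*(x - 3)*(x + 4)*(x + 3)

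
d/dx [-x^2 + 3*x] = 3 - 2*x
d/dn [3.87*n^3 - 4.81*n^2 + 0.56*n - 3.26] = 11.61*n^2 - 9.62*n + 0.56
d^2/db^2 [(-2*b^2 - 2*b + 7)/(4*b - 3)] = 140/(64*b^3 - 144*b^2 + 108*b - 27)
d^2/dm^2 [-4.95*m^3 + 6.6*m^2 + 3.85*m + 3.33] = 13.2 - 29.7*m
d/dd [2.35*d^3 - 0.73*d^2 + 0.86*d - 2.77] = 7.05*d^2 - 1.46*d + 0.86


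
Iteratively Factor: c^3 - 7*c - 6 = (c - 3)*(c^2 + 3*c + 2) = (c - 3)*(c + 1)*(c + 2)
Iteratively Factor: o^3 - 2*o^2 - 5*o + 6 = (o + 2)*(o^2 - 4*o + 3) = (o - 1)*(o + 2)*(o - 3)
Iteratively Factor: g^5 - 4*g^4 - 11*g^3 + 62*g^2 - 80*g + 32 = (g - 1)*(g^4 - 3*g^3 - 14*g^2 + 48*g - 32) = (g - 1)^2*(g^3 - 2*g^2 - 16*g + 32) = (g - 4)*(g - 1)^2*(g^2 + 2*g - 8) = (g - 4)*(g - 2)*(g - 1)^2*(g + 4)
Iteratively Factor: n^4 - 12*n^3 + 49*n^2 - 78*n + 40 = (n - 5)*(n^3 - 7*n^2 + 14*n - 8) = (n - 5)*(n - 1)*(n^2 - 6*n + 8) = (n - 5)*(n - 2)*(n - 1)*(n - 4)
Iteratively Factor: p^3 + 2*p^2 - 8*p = (p - 2)*(p^2 + 4*p) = p*(p - 2)*(p + 4)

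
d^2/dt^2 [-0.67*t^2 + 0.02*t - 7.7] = -1.34000000000000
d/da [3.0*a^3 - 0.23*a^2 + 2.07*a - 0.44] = 9.0*a^2 - 0.46*a + 2.07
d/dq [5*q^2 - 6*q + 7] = 10*q - 6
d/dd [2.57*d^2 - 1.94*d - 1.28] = 5.14*d - 1.94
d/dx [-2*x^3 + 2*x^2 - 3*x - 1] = -6*x^2 + 4*x - 3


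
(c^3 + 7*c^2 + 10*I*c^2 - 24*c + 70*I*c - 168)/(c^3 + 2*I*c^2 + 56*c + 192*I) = (c + 7)/(c - 8*I)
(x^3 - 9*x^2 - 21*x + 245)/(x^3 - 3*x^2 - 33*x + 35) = (x - 7)/(x - 1)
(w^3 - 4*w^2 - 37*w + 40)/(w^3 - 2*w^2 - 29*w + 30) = (w - 8)/(w - 6)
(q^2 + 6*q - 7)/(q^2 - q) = (q + 7)/q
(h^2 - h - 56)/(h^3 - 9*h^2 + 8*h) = (h + 7)/(h*(h - 1))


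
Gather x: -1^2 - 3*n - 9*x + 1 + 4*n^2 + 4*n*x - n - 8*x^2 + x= 4*n^2 - 4*n - 8*x^2 + x*(4*n - 8)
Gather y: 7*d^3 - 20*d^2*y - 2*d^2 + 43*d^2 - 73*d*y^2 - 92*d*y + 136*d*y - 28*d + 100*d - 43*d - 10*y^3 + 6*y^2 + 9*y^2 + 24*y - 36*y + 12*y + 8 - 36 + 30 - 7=7*d^3 + 41*d^2 + 29*d - 10*y^3 + y^2*(15 - 73*d) + y*(-20*d^2 + 44*d) - 5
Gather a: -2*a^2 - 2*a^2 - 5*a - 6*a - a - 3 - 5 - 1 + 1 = -4*a^2 - 12*a - 8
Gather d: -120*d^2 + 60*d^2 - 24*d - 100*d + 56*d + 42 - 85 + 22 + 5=-60*d^2 - 68*d - 16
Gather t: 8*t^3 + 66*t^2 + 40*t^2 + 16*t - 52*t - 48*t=8*t^3 + 106*t^2 - 84*t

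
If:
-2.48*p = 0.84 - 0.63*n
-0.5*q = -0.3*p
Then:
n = 6.56084656084656*q + 1.33333333333333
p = 1.66666666666667*q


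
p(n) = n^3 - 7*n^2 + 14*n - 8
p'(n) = 3*n^2 - 14*n + 14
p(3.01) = -2.01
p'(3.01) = -0.96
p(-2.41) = -96.39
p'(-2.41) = 65.16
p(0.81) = -0.72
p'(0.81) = 4.63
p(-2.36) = -93.17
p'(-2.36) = 63.75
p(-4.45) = -297.04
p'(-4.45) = 135.71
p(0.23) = -5.14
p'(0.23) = 10.94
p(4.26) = 1.92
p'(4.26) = 8.80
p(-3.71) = -207.35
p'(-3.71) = 107.23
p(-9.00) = -1430.00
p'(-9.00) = 383.00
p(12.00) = 880.00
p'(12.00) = 278.00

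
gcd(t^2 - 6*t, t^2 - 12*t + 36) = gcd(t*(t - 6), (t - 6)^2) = t - 6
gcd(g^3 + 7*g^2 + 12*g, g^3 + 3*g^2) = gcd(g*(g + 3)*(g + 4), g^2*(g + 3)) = g^2 + 3*g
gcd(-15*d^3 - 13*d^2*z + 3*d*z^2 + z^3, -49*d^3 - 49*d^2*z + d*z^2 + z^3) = d + z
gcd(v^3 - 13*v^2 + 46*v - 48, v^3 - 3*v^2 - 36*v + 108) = v - 3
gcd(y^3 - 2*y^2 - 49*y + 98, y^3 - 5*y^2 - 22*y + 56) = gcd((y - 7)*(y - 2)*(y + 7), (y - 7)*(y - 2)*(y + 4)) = y^2 - 9*y + 14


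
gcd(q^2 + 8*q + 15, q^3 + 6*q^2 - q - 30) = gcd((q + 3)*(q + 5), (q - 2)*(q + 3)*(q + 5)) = q^2 + 8*q + 15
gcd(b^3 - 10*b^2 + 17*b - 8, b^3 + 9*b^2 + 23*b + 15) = 1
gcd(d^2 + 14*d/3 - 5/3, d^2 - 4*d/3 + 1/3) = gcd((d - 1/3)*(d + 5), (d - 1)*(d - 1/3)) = d - 1/3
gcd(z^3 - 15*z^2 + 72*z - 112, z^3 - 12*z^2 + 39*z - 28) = z^2 - 11*z + 28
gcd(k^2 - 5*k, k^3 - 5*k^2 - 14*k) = k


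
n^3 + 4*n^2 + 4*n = n*(n + 2)^2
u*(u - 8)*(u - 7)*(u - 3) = u^4 - 18*u^3 + 101*u^2 - 168*u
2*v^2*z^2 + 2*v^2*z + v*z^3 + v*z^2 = z*(2*v + z)*(v*z + v)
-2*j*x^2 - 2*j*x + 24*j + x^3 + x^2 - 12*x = (-2*j + x)*(x - 3)*(x + 4)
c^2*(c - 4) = c^3 - 4*c^2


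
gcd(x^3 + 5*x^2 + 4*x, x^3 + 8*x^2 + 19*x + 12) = x^2 + 5*x + 4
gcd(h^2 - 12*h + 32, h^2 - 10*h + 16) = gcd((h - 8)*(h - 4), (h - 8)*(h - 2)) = h - 8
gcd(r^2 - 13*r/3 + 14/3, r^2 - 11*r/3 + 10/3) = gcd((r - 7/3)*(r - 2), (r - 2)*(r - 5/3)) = r - 2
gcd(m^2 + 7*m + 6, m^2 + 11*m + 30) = m + 6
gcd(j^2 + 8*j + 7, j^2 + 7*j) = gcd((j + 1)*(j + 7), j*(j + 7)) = j + 7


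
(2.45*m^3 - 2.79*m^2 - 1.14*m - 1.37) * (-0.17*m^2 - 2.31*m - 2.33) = -0.4165*m^5 - 5.1852*m^4 + 0.9302*m^3 + 9.367*m^2 + 5.8209*m + 3.1921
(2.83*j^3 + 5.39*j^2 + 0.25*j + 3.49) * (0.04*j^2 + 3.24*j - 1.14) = 0.1132*j^5 + 9.3848*j^4 + 14.2474*j^3 - 5.195*j^2 + 11.0226*j - 3.9786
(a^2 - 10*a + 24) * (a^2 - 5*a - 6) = a^4 - 15*a^3 + 68*a^2 - 60*a - 144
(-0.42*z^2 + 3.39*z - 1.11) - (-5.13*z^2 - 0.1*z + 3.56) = 4.71*z^2 + 3.49*z - 4.67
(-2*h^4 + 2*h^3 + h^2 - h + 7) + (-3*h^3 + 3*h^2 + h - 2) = -2*h^4 - h^3 + 4*h^2 + 5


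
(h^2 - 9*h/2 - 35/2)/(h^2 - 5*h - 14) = (h + 5/2)/(h + 2)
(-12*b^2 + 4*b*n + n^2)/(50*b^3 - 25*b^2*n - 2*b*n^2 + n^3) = (-6*b - n)/(25*b^2 - n^2)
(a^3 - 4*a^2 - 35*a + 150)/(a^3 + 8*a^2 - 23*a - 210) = (a - 5)/(a + 7)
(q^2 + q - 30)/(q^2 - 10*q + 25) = (q + 6)/(q - 5)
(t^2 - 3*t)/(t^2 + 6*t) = (t - 3)/(t + 6)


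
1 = 1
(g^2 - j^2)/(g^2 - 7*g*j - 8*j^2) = (g - j)/(g - 8*j)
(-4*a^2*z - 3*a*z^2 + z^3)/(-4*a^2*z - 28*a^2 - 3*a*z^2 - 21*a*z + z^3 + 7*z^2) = z/(z + 7)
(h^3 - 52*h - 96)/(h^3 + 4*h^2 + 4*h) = (h^2 - 2*h - 48)/(h*(h + 2))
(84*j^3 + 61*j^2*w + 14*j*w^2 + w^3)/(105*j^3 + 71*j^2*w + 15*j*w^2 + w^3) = (4*j + w)/(5*j + w)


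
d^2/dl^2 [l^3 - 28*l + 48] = 6*l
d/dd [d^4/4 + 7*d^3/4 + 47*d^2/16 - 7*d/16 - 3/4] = d^3 + 21*d^2/4 + 47*d/8 - 7/16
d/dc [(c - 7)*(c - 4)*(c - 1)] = 3*c^2 - 24*c + 39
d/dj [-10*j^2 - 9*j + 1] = -20*j - 9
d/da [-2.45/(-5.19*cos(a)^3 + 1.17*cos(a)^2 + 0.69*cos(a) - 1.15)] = (38.1465*cos(a)^2 - 5.733*cos(a) - 1.6905)*sin(a)/(5.19*cos(a)^3 - 1.17*cos(a)^2 - 0.69*cos(a) + 1.15)^2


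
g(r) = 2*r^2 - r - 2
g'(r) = 4*r - 1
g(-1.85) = 6.70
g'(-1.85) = -8.40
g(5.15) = 45.90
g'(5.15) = 19.60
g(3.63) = 20.72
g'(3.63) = 13.52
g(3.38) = 17.47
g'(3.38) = 12.52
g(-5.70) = 68.68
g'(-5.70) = -23.80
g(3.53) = 19.39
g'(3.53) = 13.12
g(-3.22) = 21.96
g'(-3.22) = -13.88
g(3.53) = 19.39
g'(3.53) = 13.12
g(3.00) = 13.00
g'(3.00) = 11.00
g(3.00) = 13.00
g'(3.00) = 11.00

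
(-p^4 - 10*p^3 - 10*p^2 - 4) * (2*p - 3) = -2*p^5 - 17*p^4 + 10*p^3 + 30*p^2 - 8*p + 12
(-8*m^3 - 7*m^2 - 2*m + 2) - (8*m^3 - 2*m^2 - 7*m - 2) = -16*m^3 - 5*m^2 + 5*m + 4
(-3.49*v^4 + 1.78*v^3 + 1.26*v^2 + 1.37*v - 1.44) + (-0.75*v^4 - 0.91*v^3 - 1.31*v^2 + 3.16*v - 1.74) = -4.24*v^4 + 0.87*v^3 - 0.05*v^2 + 4.53*v - 3.18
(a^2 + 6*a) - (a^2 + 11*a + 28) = -5*a - 28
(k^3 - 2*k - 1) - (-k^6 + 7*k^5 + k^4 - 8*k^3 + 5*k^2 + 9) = k^6 - 7*k^5 - k^4 + 9*k^3 - 5*k^2 - 2*k - 10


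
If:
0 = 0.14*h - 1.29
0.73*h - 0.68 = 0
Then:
No Solution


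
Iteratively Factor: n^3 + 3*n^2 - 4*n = (n + 4)*(n^2 - n) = (n - 1)*(n + 4)*(n)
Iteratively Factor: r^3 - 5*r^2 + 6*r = (r - 2)*(r^2 - 3*r) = (r - 3)*(r - 2)*(r)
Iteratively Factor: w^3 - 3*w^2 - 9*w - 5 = (w + 1)*(w^2 - 4*w - 5) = (w + 1)^2*(w - 5)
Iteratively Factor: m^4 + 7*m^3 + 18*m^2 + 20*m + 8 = (m + 1)*(m^3 + 6*m^2 + 12*m + 8) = (m + 1)*(m + 2)*(m^2 + 4*m + 4) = (m + 1)*(m + 2)^2*(m + 2)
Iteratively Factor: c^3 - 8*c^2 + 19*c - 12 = (c - 4)*(c^2 - 4*c + 3) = (c - 4)*(c - 3)*(c - 1)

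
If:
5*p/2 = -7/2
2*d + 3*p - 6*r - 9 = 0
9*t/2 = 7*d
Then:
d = 9*t/14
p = -7/5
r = 3*t/14 - 11/5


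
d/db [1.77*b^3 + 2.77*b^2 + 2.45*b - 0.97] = 5.31*b^2 + 5.54*b + 2.45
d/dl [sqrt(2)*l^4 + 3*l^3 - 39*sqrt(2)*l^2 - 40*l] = 4*sqrt(2)*l^3 + 9*l^2 - 78*sqrt(2)*l - 40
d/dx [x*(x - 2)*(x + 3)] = 3*x^2 + 2*x - 6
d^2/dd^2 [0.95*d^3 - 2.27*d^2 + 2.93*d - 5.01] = 5.7*d - 4.54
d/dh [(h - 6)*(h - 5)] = 2*h - 11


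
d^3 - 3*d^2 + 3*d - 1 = (d - 1)^3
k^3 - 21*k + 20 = (k - 4)*(k - 1)*(k + 5)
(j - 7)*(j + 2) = j^2 - 5*j - 14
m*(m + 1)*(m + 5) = m^3 + 6*m^2 + 5*m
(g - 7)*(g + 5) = g^2 - 2*g - 35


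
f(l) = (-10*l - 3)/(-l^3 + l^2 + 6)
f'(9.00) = -0.04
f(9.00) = 0.14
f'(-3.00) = 0.27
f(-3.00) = 0.64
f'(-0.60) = -1.36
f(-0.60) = 0.46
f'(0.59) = -1.60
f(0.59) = -1.45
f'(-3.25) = 0.24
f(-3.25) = 0.58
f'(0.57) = -1.59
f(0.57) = -1.42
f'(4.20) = -0.59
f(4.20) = 0.89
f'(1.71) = -9.54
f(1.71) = -5.12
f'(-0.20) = -1.67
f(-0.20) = -0.17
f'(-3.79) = 0.18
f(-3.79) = 0.47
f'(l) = (-10*l - 3)*(3*l^2 - 2*l)/(-l^3 + l^2 + 6)^2 - 10/(-l^3 + l^2 + 6) = (10*l^3 - 10*l^2 - l*(3*l - 2)*(10*l + 3) - 60)/(-l^3 + l^2 + 6)^2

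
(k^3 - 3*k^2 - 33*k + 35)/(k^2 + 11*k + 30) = (k^2 - 8*k + 7)/(k + 6)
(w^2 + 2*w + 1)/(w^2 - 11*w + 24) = (w^2 + 2*w + 1)/(w^2 - 11*w + 24)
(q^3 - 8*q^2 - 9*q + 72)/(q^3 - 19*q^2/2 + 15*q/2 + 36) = 2*(q + 3)/(2*q + 3)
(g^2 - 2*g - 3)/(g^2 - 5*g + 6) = (g + 1)/(g - 2)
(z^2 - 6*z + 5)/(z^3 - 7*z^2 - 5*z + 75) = (z - 1)/(z^2 - 2*z - 15)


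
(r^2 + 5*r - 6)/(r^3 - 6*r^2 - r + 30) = (r^2 + 5*r - 6)/(r^3 - 6*r^2 - r + 30)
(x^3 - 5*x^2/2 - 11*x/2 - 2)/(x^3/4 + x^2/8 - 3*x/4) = 4*(2*x^3 - 5*x^2 - 11*x - 4)/(x*(2*x^2 + x - 6))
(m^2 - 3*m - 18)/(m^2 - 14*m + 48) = (m + 3)/(m - 8)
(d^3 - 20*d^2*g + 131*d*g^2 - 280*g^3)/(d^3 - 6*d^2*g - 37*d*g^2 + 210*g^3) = (d - 8*g)/(d + 6*g)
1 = 1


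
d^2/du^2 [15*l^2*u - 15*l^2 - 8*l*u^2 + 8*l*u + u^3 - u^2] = -16*l + 6*u - 2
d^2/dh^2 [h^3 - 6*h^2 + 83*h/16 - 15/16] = 6*h - 12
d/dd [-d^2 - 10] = -2*d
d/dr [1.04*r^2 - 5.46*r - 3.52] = 2.08*r - 5.46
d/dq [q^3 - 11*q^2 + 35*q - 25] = 3*q^2 - 22*q + 35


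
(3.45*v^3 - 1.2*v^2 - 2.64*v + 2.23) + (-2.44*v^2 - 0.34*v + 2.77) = 3.45*v^3 - 3.64*v^2 - 2.98*v + 5.0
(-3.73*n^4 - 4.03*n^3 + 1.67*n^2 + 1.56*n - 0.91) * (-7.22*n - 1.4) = 26.9306*n^5 + 34.3186*n^4 - 6.4154*n^3 - 13.6012*n^2 + 4.3862*n + 1.274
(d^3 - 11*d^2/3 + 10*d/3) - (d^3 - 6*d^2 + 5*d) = 7*d^2/3 - 5*d/3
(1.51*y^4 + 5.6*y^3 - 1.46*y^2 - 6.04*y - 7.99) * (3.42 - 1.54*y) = -2.3254*y^5 - 3.4598*y^4 + 21.4004*y^3 + 4.3084*y^2 - 8.3522*y - 27.3258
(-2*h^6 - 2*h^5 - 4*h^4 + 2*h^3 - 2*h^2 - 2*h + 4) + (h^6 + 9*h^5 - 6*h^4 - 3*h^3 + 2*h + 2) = -h^6 + 7*h^5 - 10*h^4 - h^3 - 2*h^2 + 6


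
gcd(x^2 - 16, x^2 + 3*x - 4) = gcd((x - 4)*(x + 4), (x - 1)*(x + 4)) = x + 4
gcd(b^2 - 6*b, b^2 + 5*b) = b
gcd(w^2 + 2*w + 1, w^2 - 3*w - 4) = w + 1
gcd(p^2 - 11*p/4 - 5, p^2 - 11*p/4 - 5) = p^2 - 11*p/4 - 5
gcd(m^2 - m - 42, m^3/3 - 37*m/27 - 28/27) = 1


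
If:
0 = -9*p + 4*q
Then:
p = 4*q/9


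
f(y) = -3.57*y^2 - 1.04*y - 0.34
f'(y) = -7.14*y - 1.04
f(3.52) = -48.23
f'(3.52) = -26.17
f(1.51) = -10.05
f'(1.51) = -11.82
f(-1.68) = -8.67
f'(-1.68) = 10.96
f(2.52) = -25.63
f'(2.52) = -19.03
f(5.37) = -108.87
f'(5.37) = -39.38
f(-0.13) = -0.27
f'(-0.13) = -0.11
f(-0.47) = -0.64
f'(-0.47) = 2.32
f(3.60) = -50.35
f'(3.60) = -26.74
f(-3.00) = -29.35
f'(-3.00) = 20.38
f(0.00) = -0.34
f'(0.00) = -1.04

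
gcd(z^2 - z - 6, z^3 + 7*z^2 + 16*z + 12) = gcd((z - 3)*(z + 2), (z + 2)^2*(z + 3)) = z + 2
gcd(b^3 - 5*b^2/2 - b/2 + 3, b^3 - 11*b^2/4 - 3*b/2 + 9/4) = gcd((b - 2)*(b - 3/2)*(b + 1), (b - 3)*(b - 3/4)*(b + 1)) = b + 1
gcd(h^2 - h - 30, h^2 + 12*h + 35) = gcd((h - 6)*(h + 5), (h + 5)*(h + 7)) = h + 5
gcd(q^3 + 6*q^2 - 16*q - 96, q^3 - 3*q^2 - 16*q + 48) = q^2 - 16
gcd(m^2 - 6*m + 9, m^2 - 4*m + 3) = m - 3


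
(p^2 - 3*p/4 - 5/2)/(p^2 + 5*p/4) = (p - 2)/p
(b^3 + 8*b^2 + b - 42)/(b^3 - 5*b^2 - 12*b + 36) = (b + 7)/(b - 6)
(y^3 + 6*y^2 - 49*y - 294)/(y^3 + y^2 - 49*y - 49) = (y + 6)/(y + 1)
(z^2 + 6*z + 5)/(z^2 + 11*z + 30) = (z + 1)/(z + 6)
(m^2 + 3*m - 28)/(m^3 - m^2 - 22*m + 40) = (m + 7)/(m^2 + 3*m - 10)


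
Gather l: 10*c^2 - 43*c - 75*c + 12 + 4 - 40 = 10*c^2 - 118*c - 24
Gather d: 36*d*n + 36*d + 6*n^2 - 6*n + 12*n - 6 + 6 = d*(36*n + 36) + 6*n^2 + 6*n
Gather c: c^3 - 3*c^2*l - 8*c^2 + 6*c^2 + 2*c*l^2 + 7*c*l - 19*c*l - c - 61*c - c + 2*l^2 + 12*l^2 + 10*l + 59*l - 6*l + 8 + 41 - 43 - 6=c^3 + c^2*(-3*l - 2) + c*(2*l^2 - 12*l - 63) + 14*l^2 + 63*l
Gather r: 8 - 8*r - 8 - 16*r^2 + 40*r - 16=-16*r^2 + 32*r - 16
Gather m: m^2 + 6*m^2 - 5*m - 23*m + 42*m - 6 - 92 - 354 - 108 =7*m^2 + 14*m - 560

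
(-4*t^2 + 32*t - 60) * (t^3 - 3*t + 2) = -4*t^5 + 32*t^4 - 48*t^3 - 104*t^2 + 244*t - 120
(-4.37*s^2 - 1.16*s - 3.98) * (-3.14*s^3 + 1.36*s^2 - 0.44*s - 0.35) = 13.7218*s^5 - 2.3008*s^4 + 12.8424*s^3 - 3.3729*s^2 + 2.1572*s + 1.393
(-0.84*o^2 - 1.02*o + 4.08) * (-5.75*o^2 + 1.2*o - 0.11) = 4.83*o^4 + 4.857*o^3 - 24.5916*o^2 + 5.0082*o - 0.4488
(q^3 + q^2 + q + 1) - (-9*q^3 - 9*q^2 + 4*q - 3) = 10*q^3 + 10*q^2 - 3*q + 4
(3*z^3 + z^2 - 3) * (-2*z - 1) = -6*z^4 - 5*z^3 - z^2 + 6*z + 3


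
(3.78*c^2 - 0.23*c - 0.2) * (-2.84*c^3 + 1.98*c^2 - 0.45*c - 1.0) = -10.7352*c^5 + 8.1376*c^4 - 1.5884*c^3 - 4.0725*c^2 + 0.32*c + 0.2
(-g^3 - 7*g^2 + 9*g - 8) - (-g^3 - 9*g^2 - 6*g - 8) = 2*g^2 + 15*g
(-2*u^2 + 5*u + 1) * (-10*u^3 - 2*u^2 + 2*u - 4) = 20*u^5 - 46*u^4 - 24*u^3 + 16*u^2 - 18*u - 4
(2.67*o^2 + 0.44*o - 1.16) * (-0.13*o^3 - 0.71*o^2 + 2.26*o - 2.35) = -0.3471*o^5 - 1.9529*o^4 + 5.8726*o^3 - 4.4565*o^2 - 3.6556*o + 2.726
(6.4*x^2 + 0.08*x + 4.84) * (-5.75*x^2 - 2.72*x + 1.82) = -36.8*x^4 - 17.868*x^3 - 16.3996*x^2 - 13.0192*x + 8.8088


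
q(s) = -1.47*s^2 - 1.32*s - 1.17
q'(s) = -2.94*s - 1.32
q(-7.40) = -71.90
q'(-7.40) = 20.44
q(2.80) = -16.39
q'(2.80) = -9.55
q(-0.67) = -0.95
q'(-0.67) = 0.65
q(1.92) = -9.12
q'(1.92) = -6.96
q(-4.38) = -23.59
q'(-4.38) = 11.56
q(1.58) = -6.93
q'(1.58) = -5.97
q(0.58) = -2.43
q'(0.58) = -3.03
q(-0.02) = -1.14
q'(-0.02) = -1.26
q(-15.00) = -312.12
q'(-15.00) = 42.78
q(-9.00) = -108.36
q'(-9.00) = 25.14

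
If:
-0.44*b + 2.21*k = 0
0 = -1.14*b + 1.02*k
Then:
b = 0.00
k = 0.00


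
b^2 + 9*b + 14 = (b + 2)*(b + 7)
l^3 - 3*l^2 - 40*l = l*(l - 8)*(l + 5)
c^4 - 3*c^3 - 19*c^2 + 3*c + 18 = (c - 6)*(c - 1)*(c + 1)*(c + 3)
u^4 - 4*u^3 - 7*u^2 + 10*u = u*(u - 5)*(u - 1)*(u + 2)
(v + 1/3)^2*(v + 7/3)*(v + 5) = v^4 + 8*v^3 + 50*v^2/3 + 232*v/27 + 35/27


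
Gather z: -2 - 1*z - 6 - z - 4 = -2*z - 12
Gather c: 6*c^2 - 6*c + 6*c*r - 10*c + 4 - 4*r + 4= 6*c^2 + c*(6*r - 16) - 4*r + 8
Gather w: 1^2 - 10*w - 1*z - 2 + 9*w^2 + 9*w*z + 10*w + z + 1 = 9*w^2 + 9*w*z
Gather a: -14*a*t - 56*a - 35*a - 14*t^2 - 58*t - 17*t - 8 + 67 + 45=a*(-14*t - 91) - 14*t^2 - 75*t + 104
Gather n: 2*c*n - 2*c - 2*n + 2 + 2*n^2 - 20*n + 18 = -2*c + 2*n^2 + n*(2*c - 22) + 20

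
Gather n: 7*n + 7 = 7*n + 7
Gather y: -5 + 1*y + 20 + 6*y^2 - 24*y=6*y^2 - 23*y + 15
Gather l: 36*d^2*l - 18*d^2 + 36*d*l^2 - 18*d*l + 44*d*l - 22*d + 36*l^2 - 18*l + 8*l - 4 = -18*d^2 - 22*d + l^2*(36*d + 36) + l*(36*d^2 + 26*d - 10) - 4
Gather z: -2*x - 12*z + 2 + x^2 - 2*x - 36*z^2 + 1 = x^2 - 4*x - 36*z^2 - 12*z + 3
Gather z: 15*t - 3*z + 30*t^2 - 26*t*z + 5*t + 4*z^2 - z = 30*t^2 + 20*t + 4*z^2 + z*(-26*t - 4)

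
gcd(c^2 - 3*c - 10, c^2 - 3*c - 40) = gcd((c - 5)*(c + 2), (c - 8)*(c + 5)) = 1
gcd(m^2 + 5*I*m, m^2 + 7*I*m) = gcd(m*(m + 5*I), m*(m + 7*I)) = m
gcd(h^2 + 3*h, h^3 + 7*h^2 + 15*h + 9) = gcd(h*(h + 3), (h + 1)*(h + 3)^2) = h + 3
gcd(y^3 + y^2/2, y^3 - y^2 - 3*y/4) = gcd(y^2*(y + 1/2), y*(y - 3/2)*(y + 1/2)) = y^2 + y/2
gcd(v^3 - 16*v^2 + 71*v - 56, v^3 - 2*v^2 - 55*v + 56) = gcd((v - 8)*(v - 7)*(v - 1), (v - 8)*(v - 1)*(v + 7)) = v^2 - 9*v + 8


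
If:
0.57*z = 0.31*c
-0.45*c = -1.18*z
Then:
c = 0.00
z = 0.00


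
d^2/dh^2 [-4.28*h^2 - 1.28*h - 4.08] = -8.56000000000000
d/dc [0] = 0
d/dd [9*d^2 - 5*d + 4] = 18*d - 5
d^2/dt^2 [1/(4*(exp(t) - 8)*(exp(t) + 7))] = (4*exp(3*t) - 3*exp(2*t) + 225*exp(t) - 56)*exp(t)/(4*(exp(6*t) - 3*exp(5*t) - 165*exp(4*t) + 335*exp(3*t) + 9240*exp(2*t) - 9408*exp(t) - 175616))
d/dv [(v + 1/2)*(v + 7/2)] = 2*v + 4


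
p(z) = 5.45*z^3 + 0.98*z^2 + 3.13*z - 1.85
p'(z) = 16.35*z^2 + 1.96*z + 3.13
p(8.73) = 3726.26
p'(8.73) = 1266.32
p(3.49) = 252.68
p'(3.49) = 209.12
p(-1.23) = -14.36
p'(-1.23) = 25.46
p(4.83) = 650.23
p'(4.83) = 394.02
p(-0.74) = -5.84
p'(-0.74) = 10.63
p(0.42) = 0.04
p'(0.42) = 6.84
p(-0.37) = -3.15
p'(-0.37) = 4.64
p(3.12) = 182.98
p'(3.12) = 168.40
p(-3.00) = -149.57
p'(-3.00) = 144.40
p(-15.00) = -18222.05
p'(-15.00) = 3652.48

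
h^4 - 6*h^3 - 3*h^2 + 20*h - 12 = (h - 6)*(h - 1)^2*(h + 2)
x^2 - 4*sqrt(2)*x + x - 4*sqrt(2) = (x + 1)*(x - 4*sqrt(2))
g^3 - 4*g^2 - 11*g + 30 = (g - 5)*(g - 2)*(g + 3)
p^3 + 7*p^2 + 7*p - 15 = (p - 1)*(p + 3)*(p + 5)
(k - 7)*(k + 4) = k^2 - 3*k - 28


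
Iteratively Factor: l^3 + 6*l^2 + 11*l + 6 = (l + 3)*(l^2 + 3*l + 2) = (l + 1)*(l + 3)*(l + 2)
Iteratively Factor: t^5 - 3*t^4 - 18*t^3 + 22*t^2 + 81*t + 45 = (t + 1)*(t^4 - 4*t^3 - 14*t^2 + 36*t + 45) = (t + 1)*(t + 3)*(t^3 - 7*t^2 + 7*t + 15) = (t + 1)^2*(t + 3)*(t^2 - 8*t + 15) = (t - 5)*(t + 1)^2*(t + 3)*(t - 3)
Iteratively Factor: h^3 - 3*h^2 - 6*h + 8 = (h - 4)*(h^2 + h - 2) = (h - 4)*(h - 1)*(h + 2)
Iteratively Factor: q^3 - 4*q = (q + 2)*(q^2 - 2*q) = (q - 2)*(q + 2)*(q)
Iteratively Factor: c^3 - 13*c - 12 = (c - 4)*(c^2 + 4*c + 3) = (c - 4)*(c + 3)*(c + 1)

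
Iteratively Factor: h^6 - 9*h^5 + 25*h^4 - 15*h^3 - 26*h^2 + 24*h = (h + 1)*(h^5 - 10*h^4 + 35*h^3 - 50*h^2 + 24*h) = (h - 3)*(h + 1)*(h^4 - 7*h^3 + 14*h^2 - 8*h) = (h - 3)*(h - 1)*(h + 1)*(h^3 - 6*h^2 + 8*h) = (h - 4)*(h - 3)*(h - 1)*(h + 1)*(h^2 - 2*h) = (h - 4)*(h - 3)*(h - 2)*(h - 1)*(h + 1)*(h)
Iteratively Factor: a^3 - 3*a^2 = (a)*(a^2 - 3*a) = a*(a - 3)*(a)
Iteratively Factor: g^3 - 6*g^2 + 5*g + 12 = (g - 4)*(g^2 - 2*g - 3) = (g - 4)*(g + 1)*(g - 3)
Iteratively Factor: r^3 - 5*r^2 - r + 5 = (r - 5)*(r^2 - 1) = (r - 5)*(r + 1)*(r - 1)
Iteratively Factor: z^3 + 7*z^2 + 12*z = (z + 4)*(z^2 + 3*z) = (z + 3)*(z + 4)*(z)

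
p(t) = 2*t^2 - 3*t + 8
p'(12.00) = 45.00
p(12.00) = 260.00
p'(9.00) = 33.00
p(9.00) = 143.00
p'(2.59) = 7.36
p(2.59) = 13.65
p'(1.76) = 4.04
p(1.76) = 8.92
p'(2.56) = 7.24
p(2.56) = 13.43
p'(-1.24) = -7.96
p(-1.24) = 14.80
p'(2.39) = 6.56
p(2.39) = 12.25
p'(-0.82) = -6.28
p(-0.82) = 11.80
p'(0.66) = -0.36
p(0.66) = 6.89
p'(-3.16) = -15.64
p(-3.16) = 37.45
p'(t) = 4*t - 3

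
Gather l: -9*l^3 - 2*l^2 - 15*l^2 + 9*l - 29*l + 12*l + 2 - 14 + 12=-9*l^3 - 17*l^2 - 8*l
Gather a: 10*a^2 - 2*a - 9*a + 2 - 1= 10*a^2 - 11*a + 1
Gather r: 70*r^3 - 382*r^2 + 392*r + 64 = 70*r^3 - 382*r^2 + 392*r + 64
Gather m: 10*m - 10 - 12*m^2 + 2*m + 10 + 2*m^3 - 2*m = 2*m^3 - 12*m^2 + 10*m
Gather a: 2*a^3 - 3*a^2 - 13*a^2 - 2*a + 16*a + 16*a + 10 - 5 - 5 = 2*a^3 - 16*a^2 + 30*a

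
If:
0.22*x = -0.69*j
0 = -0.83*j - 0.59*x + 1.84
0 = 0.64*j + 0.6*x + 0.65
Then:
No Solution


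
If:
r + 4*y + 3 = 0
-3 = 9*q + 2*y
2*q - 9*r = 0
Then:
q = -27/160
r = -3/80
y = -237/320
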